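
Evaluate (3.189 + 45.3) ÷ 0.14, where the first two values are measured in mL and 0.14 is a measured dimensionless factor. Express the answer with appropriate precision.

3.5 × 10² mL

3.189 mL + 45.3 mL = 48.489 mL; the sum is limited to 1 decimal place (3 s.f.).
Carrying full precision, 48.489 ÷ 0.14 = 346.35 mL; 0.14 has 2 s.f., so the result keeps min(3, 2) = 2 s.f.
Rounded to 2 significant figures: 3.5 × 10² mL.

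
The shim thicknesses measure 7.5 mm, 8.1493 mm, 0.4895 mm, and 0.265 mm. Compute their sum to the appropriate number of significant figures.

7.5 mm + 8.1493 mm + 0.4895 mm + 0.265 mm = 16.4038 mm.
Addition/subtraction keeps the fewest decimal places: 7.5 → 1 decimal place, 8.1493 → 4 decimal places, 0.4895 → 4 decimal places, 0.265 → 3 decimal places; limit is 1.
Rounded to 1 decimal place: 16.4 mm.

16.4 mm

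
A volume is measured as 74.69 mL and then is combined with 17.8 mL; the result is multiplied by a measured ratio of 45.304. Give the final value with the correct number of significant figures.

74.69 mL + 17.8 mL = 92.49 mL; the sum is limited to 1 decimal place (3 s.f.).
Carrying full precision, 92.49 × 45.304 = 4190.16696 mL; 45.304 has 5 s.f., so the result keeps min(3, 5) = 3 s.f.
Rounded to 3 significant figures: 4.19 × 10^3 mL.

4.19 × 10^3 mL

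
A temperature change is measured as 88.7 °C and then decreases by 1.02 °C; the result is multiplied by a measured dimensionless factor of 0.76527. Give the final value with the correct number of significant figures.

67.1 °C

88.7 °C − 1.02 °C = 87.68 °C; the difference is limited to 1 decimal place (3 s.f.).
Carrying full precision, 87.68 × 0.76527 = 67.0988736 °C; 0.76527 has 5 s.f., so the result keeps min(3, 5) = 3 s.f.
Rounded to 3 significant figures: 67.1 °C.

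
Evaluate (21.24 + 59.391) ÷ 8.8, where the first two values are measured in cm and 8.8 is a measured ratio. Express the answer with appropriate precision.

9.2 cm

21.24 cm + 59.391 cm = 80.631 cm; the sum is limited to 2 decimal places (4 s.f.).
Carrying full precision, 80.631 ÷ 8.8 = 9.16261363636… cm; 8.8 has 2 s.f., so the result keeps min(4, 2) = 2 s.f.
Rounded to 2 significant figures: 9.2 cm.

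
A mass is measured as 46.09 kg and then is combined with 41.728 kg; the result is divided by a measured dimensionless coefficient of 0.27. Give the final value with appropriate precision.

46.09 kg + 41.728 kg = 87.818 kg; the sum is limited to 2 decimal places (4 s.f.).
Carrying full precision, 87.818 ÷ 0.27 = 325.251851852… kg; 0.27 has 2 s.f., so the result keeps min(4, 2) = 2 s.f.
Rounded to 2 significant figures: 3.3 × 10^2 kg.

3.3 × 10^2 kg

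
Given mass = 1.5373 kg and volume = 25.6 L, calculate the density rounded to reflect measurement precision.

0.0601 kg/L

density = 1.5373 kg ÷ 25.6 L = 0.06005078125 kg/L.
1.5373 has 5 significant figures; 25.6 has 3.
Division/multiplication keeps the fewest: 3 significant figures.
Rounded: 0.0601 kg/L.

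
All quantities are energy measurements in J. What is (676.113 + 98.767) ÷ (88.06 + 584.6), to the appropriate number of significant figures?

1.152

676.113 + 98.767 = 774.880, limited to 3 d.p. → 6 s.f.; 88.06 + 584.6 = 672.66, limited to 1 d.p. → 4 s.f.
Carrying full precision, 774.880 ÷ 672.66 = 1.15196384503…; keep min(6, 4) = 4 s.f.
Rounded to 4 significant figures: 1.152.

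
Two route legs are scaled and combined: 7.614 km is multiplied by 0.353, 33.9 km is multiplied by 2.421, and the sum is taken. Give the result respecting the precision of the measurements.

7.614 × 0.353 = 2.687742 → 2.69 km (3 s.f., last digit at the 10^-2 place).
33.9 × 2.421 = 82.0719 → 82.1 km (3 s.f., last digit at the 10^-1 place).
Sum: 84.759642 km; keep the coarser place, 10^-1.
Result: 84.8 km.

84.8 km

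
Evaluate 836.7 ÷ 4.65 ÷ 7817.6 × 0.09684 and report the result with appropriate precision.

2.23 × 10^-3

836.7 ÷ 4.65 ÷ 7817.6 × 0.09684 = 0.00222893883776…
Multiplication/division keeps the fewest significant figures: 836.7 → 4 s.f., 4.65 → 3 s.f., 7817.6 → 5 s.f., 0.09684 → 4 s.f.; limit is 3.
Rounded to 3 significant figures: 2.23 × 10^-3.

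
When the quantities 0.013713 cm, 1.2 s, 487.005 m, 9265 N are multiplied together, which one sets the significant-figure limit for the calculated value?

0.013713 cm → 5 s.f.; 1.2 s → 2 s.f.; 487.005 m → 6 s.f.; 9265 N → 4 s.f.
The fewest is 2 significant figures, from 1.2 s.

1.2 s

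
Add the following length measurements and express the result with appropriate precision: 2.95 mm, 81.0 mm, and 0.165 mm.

2.95 mm + 81.0 mm + 0.165 mm = 84.115 mm.
Addition/subtraction keeps the fewest decimal places: 2.95 → 2 decimal places, 81.0 → 1 decimal place, 0.165 → 3 decimal places; limit is 1.
Rounded to 1 decimal place: 84.1 mm.

84.1 mm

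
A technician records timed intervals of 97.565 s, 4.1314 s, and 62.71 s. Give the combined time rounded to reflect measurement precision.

97.565 s + 4.1314 s + 62.71 s = 164.4064 s.
Addition/subtraction keeps the fewest decimal places: 97.565 → 3 decimal places, 4.1314 → 4 decimal places, 62.71 → 2 decimal places; limit is 2.
Rounded to 2 decimal places: 164.41 s.

164.41 s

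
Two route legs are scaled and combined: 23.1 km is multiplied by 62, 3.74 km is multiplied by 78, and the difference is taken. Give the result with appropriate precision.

23.1 × 62 = 1432.2 → 1.4 × 10³ km (2 s.f., last digit at the 10^2 place).
3.74 × 78 = 291.72 → 2.9 × 10² km (2 s.f., last digit at the 10^1 place).
Difference: 1140.48 km; keep the coarser place, 10^2.
Result: 1.1 × 10³ km.

1.1 × 10³ km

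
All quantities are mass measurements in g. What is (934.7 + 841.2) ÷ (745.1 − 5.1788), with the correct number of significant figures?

934.7 + 841.2 = 1775.9, limited to 1 d.p. → 5 s.f.; 745.1 − 5.1788 = 739.9212, limited to 1 d.p. → 4 s.f.
Carrying full precision, 1775.9 ÷ 739.9212 = 2.40012044526…; keep min(5, 4) = 4 s.f.
Rounded to 4 significant figures: 2.400.

2.400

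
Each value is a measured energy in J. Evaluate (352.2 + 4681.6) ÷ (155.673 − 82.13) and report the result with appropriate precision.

352.2 + 4681.6 = 5033.8, limited to 1 d.p. → 5 s.f.; 155.673 − 82.13 = 73.543, limited to 2 d.p. → 4 s.f.
Carrying full precision, 5033.8 ÷ 73.543 = 68.4470309887…; keep min(5, 4) = 4 s.f.
Rounded to 4 significant figures: 68.45.

68.45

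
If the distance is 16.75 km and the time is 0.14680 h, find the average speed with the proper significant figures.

114.1 km/h

average speed = 16.75 km ÷ 0.14680 h = 114.100817439… km/h.
16.75 has 4 significant figures; 0.14680 has 5.
Division/multiplication keeps the fewest: 4 significant figures.
Rounded: 114.1 km/h.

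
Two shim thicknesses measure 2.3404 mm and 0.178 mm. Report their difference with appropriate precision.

2.162 mm

2.3404 mm − 0.178 mm = 2.1624 mm.
Addition/subtraction keeps the fewest decimal places: 2.3404 → 4 decimal places, 0.178 → 3 decimal places; limit is 3.
Rounded to 3 decimal places: 2.162 mm.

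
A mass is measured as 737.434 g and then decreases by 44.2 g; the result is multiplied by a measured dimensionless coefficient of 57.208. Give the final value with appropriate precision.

737.434 g − 44.2 g = 693.234 g; the difference is limited to 1 decimal place (4 s.f.).
Carrying full precision, 693.234 × 57.208 = 39658.530672 g; 57.208 has 5 s.f., so the result keeps min(4, 5) = 4 s.f.
Rounded to 4 significant figures: 3.966 × 10⁴ g.

3.966 × 10⁴ g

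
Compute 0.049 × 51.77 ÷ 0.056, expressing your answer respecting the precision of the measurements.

45

0.049 × 51.77 ÷ 0.056 = 45.29875
Multiplication/division keeps the fewest significant figures: 0.049 → 2 s.f., 51.77 → 4 s.f., 0.056 → 2 s.f.; limit is 2.
Rounded to 2 significant figures: 45.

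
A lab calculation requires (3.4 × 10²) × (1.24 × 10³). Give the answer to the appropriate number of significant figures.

4.2 × 10⁵

(3.4 × 10²) × (1.24 × 10³) = 421600
Multiplication/division keeps the fewest significant figures: 3.4 × 10² → 2 s.f., 1.24 × 10³ → 3 s.f.; limit is 2.
Rounded to 2 significant figures: 4.2 × 10⁵.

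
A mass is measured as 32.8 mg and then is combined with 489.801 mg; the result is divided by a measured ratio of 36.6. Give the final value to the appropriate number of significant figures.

32.8 mg + 489.801 mg = 522.601 mg; the sum is limited to 1 decimal place (4 s.f.).
Carrying full precision, 522.601 ÷ 36.6 = 14.278715847… mg; 36.6 has 3 s.f., so the result keeps min(4, 3) = 3 s.f.
Rounded to 3 significant figures: 14.3 mg.

14.3 mg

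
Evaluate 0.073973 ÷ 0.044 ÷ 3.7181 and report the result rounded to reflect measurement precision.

0.073973 ÷ 0.044 ÷ 3.7181 = 0.452167651611…
Multiplication/division keeps the fewest significant figures: 0.073973 → 5 s.f., 0.044 → 2 s.f., 3.7181 → 5 s.f.; limit is 2.
Rounded to 2 significant figures: 0.45.

0.45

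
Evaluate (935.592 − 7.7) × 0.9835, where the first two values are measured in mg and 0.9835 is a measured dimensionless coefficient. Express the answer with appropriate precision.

935.592 mg − 7.7 mg = 927.892 mg; the difference is limited to 1 decimal place (4 s.f.).
Carrying full precision, 927.892 × 0.9835 = 912.581782 mg; 0.9835 has 4 s.f., so the result keeps min(4, 4) = 4 s.f.
Rounded to 4 significant figures: 912.6 mg.

912.6 mg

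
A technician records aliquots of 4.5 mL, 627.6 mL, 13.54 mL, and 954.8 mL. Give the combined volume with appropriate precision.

1600.4 mL

4.5 mL + 627.6 mL + 13.54 mL + 954.8 mL = 1600.44 mL.
Addition/subtraction keeps the fewest decimal places: 4.5 → 1 decimal place, 627.6 → 1 decimal place, 13.54 → 2 decimal places, 954.8 → 1 decimal place; limit is 1.
Rounded to 1 decimal place: 1600.4 mL.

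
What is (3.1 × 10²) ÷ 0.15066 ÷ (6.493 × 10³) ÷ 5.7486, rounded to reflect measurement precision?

(3.1 × 10²) ÷ 0.15066 ÷ (6.493 × 10³) ÷ 5.7486 = 0.0551259690987…
Multiplication/division keeps the fewest significant figures: 3.1 × 10² → 2 s.f., 0.15066 → 5 s.f., 6.493 × 10³ → 4 s.f., 5.7486 → 5 s.f.; limit is 2.
Rounded to 2 significant figures: 0.055.

0.055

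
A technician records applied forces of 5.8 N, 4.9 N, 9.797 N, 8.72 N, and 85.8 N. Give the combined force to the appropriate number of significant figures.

5.8 N + 4.9 N + 9.797 N + 8.72 N + 85.8 N = 115.017 N.
Addition/subtraction keeps the fewest decimal places: 5.8 → 1 decimal place, 4.9 → 1 decimal place, 9.797 → 3 decimal places, 8.72 → 2 decimal places, 85.8 → 1 decimal place; limit is 1.
Rounded to 1 decimal place: 1.150 × 10^2 N.

1.150 × 10^2 N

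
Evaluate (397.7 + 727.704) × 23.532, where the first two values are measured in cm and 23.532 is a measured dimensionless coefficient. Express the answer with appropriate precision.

26483 cm

397.7 cm + 727.704 cm = 1125.404 cm; the sum is limited to 1 decimal place (5 s.f.).
Carrying full precision, 1125.404 × 23.532 = 26483.006928 cm; 23.532 has 5 s.f., so the result keeps min(5, 5) = 5 s.f.
Rounded to 5 significant figures: 26483 cm.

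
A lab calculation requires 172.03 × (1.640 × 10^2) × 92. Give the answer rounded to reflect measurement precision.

2.6 × 10^6

172.03 × (1.640 × 10^2) × 92 = 2595588.64
Multiplication/division keeps the fewest significant figures: 172.03 → 5 s.f., 1.640 × 10^2 → 4 s.f., 92 → 2 s.f.; limit is 2.
Rounded to 2 significant figures: 2.6 × 10^6.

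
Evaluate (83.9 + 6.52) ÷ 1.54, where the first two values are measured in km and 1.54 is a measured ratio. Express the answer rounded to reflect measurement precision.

83.9 km + 6.52 km = 90.42 km; the sum is limited to 1 decimal place (3 s.f.).
Carrying full precision, 90.42 ÷ 1.54 = 58.7142857143… km; 1.54 has 3 s.f., so the result keeps min(3, 3) = 3 s.f.
Rounded to 3 significant figures: 58.7 km.

58.7 km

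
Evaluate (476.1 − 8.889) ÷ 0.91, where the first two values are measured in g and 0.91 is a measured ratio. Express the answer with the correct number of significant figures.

5.1 × 10² g

476.1 g − 8.889 g = 467.211 g; the difference is limited to 1 decimal place (4 s.f.).
Carrying full precision, 467.211 ÷ 0.91 = 513.418681319… g; 0.91 has 2 s.f., so the result keeps min(4, 2) = 2 s.f.
Rounded to 2 significant figures: 5.1 × 10² g.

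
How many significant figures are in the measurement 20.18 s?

4

20.18: zeros between nonzero digits are significant.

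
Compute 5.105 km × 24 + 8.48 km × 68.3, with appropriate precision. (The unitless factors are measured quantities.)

7.0 × 10^2 km

5.105 × 24 = 122.52 → 1.2 × 10^2 km (2 s.f., last digit at the 10^1 place).
8.48 × 68.3 = 579.184 → 579 km (3 s.f., last digit at the 10^0 place).
Sum: 701.704 km; keep the coarser place, 10^1.
Result: 7.0 × 10^2 km.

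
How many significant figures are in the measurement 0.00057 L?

2

0.00057: leading zeros are not significant.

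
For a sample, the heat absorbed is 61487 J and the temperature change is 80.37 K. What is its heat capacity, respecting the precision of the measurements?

765.0 J/K

heat capacity = 61487 J ÷ 80.37 K = 765.049147692… J/K.
61487 has 5 significant figures; 80.37 has 4.
Division/multiplication keeps the fewest: 4 significant figures.
Rounded: 765.0 J/K.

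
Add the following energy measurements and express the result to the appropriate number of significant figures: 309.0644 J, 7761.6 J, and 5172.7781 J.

309.0644 J + 7761.6 J + 5172.7781 J = 13243.4425 J.
Addition/subtraction keeps the fewest decimal places: 309.0644 → 4 decimal places, 7761.6 → 1 decimal place, 5172.7781 → 4 decimal places; limit is 1.
Rounded to 1 decimal place: 13243.4 J.

13243.4 J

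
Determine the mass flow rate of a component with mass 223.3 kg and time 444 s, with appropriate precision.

mass flow rate = 223.3 kg ÷ 444 s = 0.502927927928… kg/s.
223.3 has 4 significant figures; 444 has 3.
Division/multiplication keeps the fewest: 3 significant figures.
Rounded: 0.503 kg/s.

0.503 kg/s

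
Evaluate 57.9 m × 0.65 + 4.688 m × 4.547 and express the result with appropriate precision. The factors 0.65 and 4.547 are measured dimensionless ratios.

59 m

57.9 × 0.65 = 37.635 → 38 m (2 s.f., last digit at the 10^0 place).
4.688 × 4.547 = 21.316336 → 21.32 m (4 s.f., last digit at the 10^-2 place).
Sum: 58.951336 m; keep the coarser place, 10^0.
Result: 59 m.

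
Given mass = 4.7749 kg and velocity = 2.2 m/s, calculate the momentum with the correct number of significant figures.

momentum = 4.7749 kg × 2.2 m/s = 10.50478 kg·m/s.
4.7749 has 5 significant figures; 2.2 has 2.
Division/multiplication keeps the fewest: 2 significant figures.
Rounded: 11 kg·m/s.

11 kg·m/s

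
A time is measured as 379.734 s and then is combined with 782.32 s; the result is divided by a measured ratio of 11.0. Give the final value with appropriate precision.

106 s

379.734 s + 782.32 s = 1162.054 s; the sum is limited to 2 decimal places (6 s.f.).
Carrying full precision, 1162.054 ÷ 11.0 = 105.641272727… s; 11.0 has 3 s.f., so the result keeps min(6, 3) = 3 s.f.
Rounded to 3 significant figures: 106 s.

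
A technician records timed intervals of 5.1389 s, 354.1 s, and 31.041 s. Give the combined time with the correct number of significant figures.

5.1389 s + 354.1 s + 31.041 s = 390.2799 s.
Addition/subtraction keeps the fewest decimal places: 5.1389 → 4 decimal places, 354.1 → 1 decimal place, 31.041 → 3 decimal places; limit is 1.
Rounded to 1 decimal place: 3.903 × 10^2 s.

3.903 × 10^2 s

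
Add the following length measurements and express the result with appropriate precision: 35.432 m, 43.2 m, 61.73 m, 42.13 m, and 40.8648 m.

35.432 m + 43.2 m + 61.73 m + 42.13 m + 40.8648 m = 223.3568 m.
Addition/subtraction keeps the fewest decimal places: 35.432 → 3 decimal places, 43.2 → 1 decimal place, 61.73 → 2 decimal places, 42.13 → 2 decimal places, 40.8648 → 4 decimal places; limit is 1.
Rounded to 1 decimal place: 223.4 m.

223.4 m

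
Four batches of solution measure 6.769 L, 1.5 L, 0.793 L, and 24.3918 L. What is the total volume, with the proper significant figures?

33.5 L

6.769 L + 1.5 L + 0.793 L + 24.3918 L = 33.4538 L.
Addition/subtraction keeps the fewest decimal places: 6.769 → 3 decimal places, 1.5 → 1 decimal place, 0.793 → 3 decimal places, 24.3918 → 4 decimal places; limit is 1.
Rounded to 1 decimal place: 33.5 L.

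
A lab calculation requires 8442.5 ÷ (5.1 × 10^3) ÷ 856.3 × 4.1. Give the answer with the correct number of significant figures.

8442.5 ÷ (5.1 × 10^3) ÷ 856.3 × 4.1 = 0.00792608646869…
Multiplication/division keeps the fewest significant figures: 8442.5 → 5 s.f., 5.1 × 10^3 → 2 s.f., 856.3 → 4 s.f., 4.1 → 2 s.f.; limit is 2.
Rounded to 2 significant figures: 0.0079.

0.0079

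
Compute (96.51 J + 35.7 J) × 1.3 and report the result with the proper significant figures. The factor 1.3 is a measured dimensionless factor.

1.7 × 10² J

96.51 J + 35.7 J = 132.21 J; the sum is limited to 1 decimal place (4 s.f.).
Carrying full precision, 132.21 × 1.3 = 171.873 J; 1.3 has 2 s.f., so the result keeps min(4, 2) = 2 s.f.
Rounded to 2 significant figures: 1.7 × 10² J.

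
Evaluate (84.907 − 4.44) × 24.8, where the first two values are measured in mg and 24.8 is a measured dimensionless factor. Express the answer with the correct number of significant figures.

2.00 × 10^3 mg

84.907 mg − 4.44 mg = 80.467 mg; the difference is limited to 2 decimal places (4 s.f.).
Carrying full precision, 80.467 × 24.8 = 1995.5816 mg; 24.8 has 3 s.f., so the result keeps min(4, 3) = 3 s.f.
Rounded to 3 significant figures: 2.00 × 10^3 mg.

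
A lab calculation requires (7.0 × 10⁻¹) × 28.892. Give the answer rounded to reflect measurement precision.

(7.0 × 10⁻¹) × 28.892 = 20.2244
Multiplication/division keeps the fewest significant figures: 7.0 × 10⁻¹ → 2 s.f., 28.892 → 5 s.f.; limit is 2.
Rounded to 2 significant figures: 20.

20.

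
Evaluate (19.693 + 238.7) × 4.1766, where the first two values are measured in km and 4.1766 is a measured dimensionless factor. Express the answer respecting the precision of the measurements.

1.079 × 10^3 km

19.693 km + 238.7 km = 258.393 km; the sum is limited to 1 decimal place (4 s.f.).
Carrying full precision, 258.393 × 4.1766 = 1079.2042038 km; 4.1766 has 5 s.f., so the result keeps min(4, 5) = 4 s.f.
Rounded to 4 significant figures: 1.079 × 10^3 km.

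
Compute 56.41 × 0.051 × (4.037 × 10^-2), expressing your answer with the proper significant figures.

0.12

56.41 × 0.051 × (4.037 × 10^-2) = 0.1161408567
Multiplication/division keeps the fewest significant figures: 56.41 → 4 s.f., 0.051 → 2 s.f., 4.037 × 10^-2 → 4 s.f.; limit is 2.
Rounded to 2 significant figures: 0.12.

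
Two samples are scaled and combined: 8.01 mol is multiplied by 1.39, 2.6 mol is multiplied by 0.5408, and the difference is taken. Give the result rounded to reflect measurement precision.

8.01 × 1.39 = 11.1339 → 11.1 mol (3 s.f., last digit at the 10^-1 place).
2.6 × 0.5408 = 1.40608 → 1.4 mol (2 s.f., last digit at the 10^-1 place).
Difference: 9.72782 mol; keep the coarser place, 10^-1.
Result: 9.7 mol.

9.7 mol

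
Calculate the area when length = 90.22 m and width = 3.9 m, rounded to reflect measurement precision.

3.5 × 10^2 m²

area = 90.22 m × 3.9 m = 351.858 m².
90.22 has 4 significant figures; 3.9 has 2.
Division/multiplication keeps the fewest: 2 significant figures.
Rounded: 3.5 × 10^2 m².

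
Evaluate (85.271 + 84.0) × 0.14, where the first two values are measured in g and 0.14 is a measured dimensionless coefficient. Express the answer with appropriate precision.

24 g

85.271 g + 84.0 g = 169.271 g; the sum is limited to 1 decimal place (4 s.f.).
Carrying full precision, 169.271 × 0.14 = 23.69794 g; 0.14 has 2 s.f., so the result keeps min(4, 2) = 2 s.f.
Rounded to 2 significant figures: 24 g.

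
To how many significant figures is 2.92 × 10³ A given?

2.92 × 10³: in scientific notation every digit of the coefficient is significant.

3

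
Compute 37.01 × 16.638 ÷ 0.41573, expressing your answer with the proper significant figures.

37.01 × 16.638 ÷ 0.41573 = 1481.18341231…
Multiplication/division keeps the fewest significant figures: 37.01 → 4 s.f., 16.638 → 5 s.f., 0.41573 → 5 s.f.; limit is 4.
Rounded to 4 significant figures: 1.481 × 10³.

1.481 × 10³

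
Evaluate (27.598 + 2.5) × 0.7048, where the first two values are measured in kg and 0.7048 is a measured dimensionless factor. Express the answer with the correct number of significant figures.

21.2 kg

27.598 kg + 2.5 kg = 30.098 kg; the sum is limited to 1 decimal place (3 s.f.).
Carrying full precision, 30.098 × 0.7048 = 21.2130704 kg; 0.7048 has 4 s.f., so the result keeps min(3, 4) = 3 s.f.
Rounded to 3 significant figures: 21.2 kg.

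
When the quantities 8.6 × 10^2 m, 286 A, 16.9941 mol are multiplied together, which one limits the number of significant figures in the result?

8.6 × 10^2 m

8.6 × 10^2 m → 2 s.f.; 286 A → 3 s.f.; 16.9941 mol → 6 s.f.
The fewest is 2 significant figures, from 8.6 × 10^2 m.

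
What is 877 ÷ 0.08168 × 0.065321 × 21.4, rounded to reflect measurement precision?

877 ÷ 0.08168 × 0.065321 × 21.4 = 15008.9552375…
Multiplication/division keeps the fewest significant figures: 877 → 3 s.f., 0.08168 → 4 s.f., 0.065321 → 5 s.f., 21.4 → 3 s.f.; limit is 3.
Rounded to 3 significant figures: 1.50 × 10⁴.

1.50 × 10⁴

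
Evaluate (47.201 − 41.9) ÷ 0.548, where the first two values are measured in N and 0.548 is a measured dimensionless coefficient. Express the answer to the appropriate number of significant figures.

47.201 N − 41.9 N = 5.301 N; the difference is limited to 1 decimal place (2 s.f.).
Carrying full precision, 5.301 ÷ 0.548 = 9.67335766423… N; 0.548 has 3 s.f., so the result keeps min(2, 3) = 2 s.f.
Rounded to 2 significant figures: 9.7 N.

9.7 N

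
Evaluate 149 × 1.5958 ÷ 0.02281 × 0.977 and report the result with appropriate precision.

1.02 × 10^4

149 × 1.5958 ÷ 0.02281 × 0.977 = 10184.3662166…
Multiplication/division keeps the fewest significant figures: 149 → 3 s.f., 1.5958 → 5 s.f., 0.02281 → 4 s.f., 0.977 → 3 s.f.; limit is 3.
Rounded to 3 significant figures: 1.02 × 10^4.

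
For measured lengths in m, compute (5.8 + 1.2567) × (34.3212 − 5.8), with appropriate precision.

2.0 × 10^2 m²

5.8 + 1.2567 = 7.0567, limited to 1 d.p. → 2 s.f.; 34.3212 − 5.8 = 28.5212, limited to 1 d.p. → 3 s.f.
Carrying full precision, 7.0567 × 28.5212 = 201.26555204; keep min(2, 3) = 2 s.f.
Rounded to 2 significant figures: 2.0 × 10^2 m².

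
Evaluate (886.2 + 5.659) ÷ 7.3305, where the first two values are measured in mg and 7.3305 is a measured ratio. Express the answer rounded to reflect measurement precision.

121.7 mg

886.2 mg + 5.659 mg = 891.859 mg; the sum is limited to 1 decimal place (4 s.f.).
Carrying full precision, 891.859 ÷ 7.3305 = 121.664142964… mg; 7.3305 has 5 s.f., so the result keeps min(4, 5) = 4 s.f.
Rounded to 4 significant figures: 121.7 mg.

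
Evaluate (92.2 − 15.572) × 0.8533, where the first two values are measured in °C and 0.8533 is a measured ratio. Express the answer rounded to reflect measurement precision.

92.2 °C − 15.572 °C = 76.628 °C; the difference is limited to 1 decimal place (3 s.f.).
Carrying full precision, 76.628 × 0.8533 = 65.3866724 °C; 0.8533 has 4 s.f., so the result keeps min(3, 4) = 3 s.f.
Rounded to 3 significant figures: 65.4 °C.

65.4 °C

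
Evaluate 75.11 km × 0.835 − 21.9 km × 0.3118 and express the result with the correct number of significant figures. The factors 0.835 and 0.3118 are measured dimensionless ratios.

75.11 × 0.835 = 62.71685 → 62.7 km (3 s.f., last digit at the 10^-1 place).
21.9 × 0.3118 = 6.82842 → 6.83 km (3 s.f., last digit at the 10^-2 place).
Difference: 55.88843 km; keep the coarser place, 10^-1.
Result: 55.9 km.

55.9 km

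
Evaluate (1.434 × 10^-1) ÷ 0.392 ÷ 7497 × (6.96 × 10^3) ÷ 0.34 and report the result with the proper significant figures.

1.0

(1.434 × 10^-1) ÷ 0.392 ÷ 7497 × (6.96 × 10^3) ÷ 0.34 = 0.998862930526…
Multiplication/division keeps the fewest significant figures: 1.434 × 10^-1 → 4 s.f., 0.392 → 3 s.f., 7497 → 4 s.f., 6.96 × 10^3 → 3 s.f., 0.34 → 2 s.f.; limit is 2.
Rounded to 2 significant figures: 1.0.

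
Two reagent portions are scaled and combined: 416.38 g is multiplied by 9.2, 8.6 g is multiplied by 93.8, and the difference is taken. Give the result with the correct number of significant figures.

3.0 × 10³ g

416.38 × 9.2 = 3830.696 → 3.8 × 10³ g (2 s.f., last digit at the 10^2 place).
8.6 × 93.8 = 806.68 → 8.1 × 10² g (2 s.f., last digit at the 10^1 place).
Difference: 3024.016 g; keep the coarser place, 10^2.
Result: 3.0 × 10³ g.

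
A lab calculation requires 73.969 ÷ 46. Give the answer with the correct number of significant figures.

1.6

73.969 ÷ 46 = 1.60802173913…
Multiplication/division keeps the fewest significant figures: 73.969 → 5 s.f., 46 → 2 s.f.; limit is 2.
Rounded to 2 significant figures: 1.6.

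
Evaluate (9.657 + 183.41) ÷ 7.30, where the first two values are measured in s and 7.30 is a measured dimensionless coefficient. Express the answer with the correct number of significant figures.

9.657 s + 183.41 s = 193.067 s; the sum is limited to 2 decimal places (5 s.f.).
Carrying full precision, 193.067 ÷ 7.30 = 26.4475342466… s; 7.30 has 3 s.f., so the result keeps min(5, 3) = 3 s.f.
Rounded to 3 significant figures: 26.4 s.

26.4 s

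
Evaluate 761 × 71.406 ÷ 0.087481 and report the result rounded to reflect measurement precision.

761 × 71.406 ÷ 0.087481 = 621163.06398…
Multiplication/division keeps the fewest significant figures: 761 → 3 s.f., 71.406 → 5 s.f., 0.087481 → 5 s.f.; limit is 3.
Rounded to 3 significant figures: 6.21 × 10^5.

6.21 × 10^5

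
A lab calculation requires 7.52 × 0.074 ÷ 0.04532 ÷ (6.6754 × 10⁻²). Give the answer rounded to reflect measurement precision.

1.8 × 10²

7.52 × 0.074 ÷ 0.04532 ÷ (6.6754 × 10⁻²) = 183.942618577…
Multiplication/division keeps the fewest significant figures: 7.52 → 3 s.f., 0.074 → 2 s.f., 0.04532 → 4 s.f., 6.6754 × 10⁻² → 5 s.f.; limit is 2.
Rounded to 2 significant figures: 1.8 × 10².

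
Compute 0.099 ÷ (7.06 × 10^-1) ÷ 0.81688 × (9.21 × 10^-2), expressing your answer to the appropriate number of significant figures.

0.099 ÷ (7.06 × 10^-1) ÷ 0.81688 × (9.21 × 10^-2) = 0.0158099996588…
Multiplication/division keeps the fewest significant figures: 0.099 → 2 s.f., 7.06 × 10^-1 → 3 s.f., 0.81688 → 5 s.f., 9.21 × 10^-2 → 3 s.f.; limit is 2.
Rounded to 2 significant figures: 0.016.

0.016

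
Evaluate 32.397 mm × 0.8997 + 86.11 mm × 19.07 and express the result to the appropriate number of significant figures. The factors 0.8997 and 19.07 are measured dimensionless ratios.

32.397 × 0.8997 = 29.1475809 → 29.15 mm (4 s.f., last digit at the 10^-2 place).
86.11 × 19.07 = 1642.1177 → 1.642 × 10^3 mm (4 s.f., last digit at the 10^0 place).
Sum: 1671.2652809 mm; keep the coarser place, 10^0.
Result: 1671 mm.

1671 mm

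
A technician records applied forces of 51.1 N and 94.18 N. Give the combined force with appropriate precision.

51.1 N + 94.18 N = 145.28 N.
Addition/subtraction keeps the fewest decimal places: 51.1 → 1 decimal place, 94.18 → 2 decimal places; limit is 1.
Rounded to 1 decimal place: 145.3 N.

145.3 N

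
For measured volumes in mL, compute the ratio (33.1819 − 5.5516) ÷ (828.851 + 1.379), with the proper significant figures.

0.0332803

33.1819 − 5.5516 = 27.6303, limited to 4 d.p. → 6 s.f.; 828.851 + 1.379 = 830.230, limited to 3 d.p. → 6 s.f.
Carrying full precision, 27.6303 ÷ 830.230 = 0.0332802958216…; keep min(6, 6) = 6 s.f.
Rounded to 6 significant figures: 0.0332803.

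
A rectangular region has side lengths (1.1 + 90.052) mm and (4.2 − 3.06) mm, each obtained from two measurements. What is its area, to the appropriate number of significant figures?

1.1 + 90.052 = 91.152, limited to 1 d.p. → 3 s.f.; 4.2 − 3.06 = 1.14, limited to 1 d.p. → 2 s.f.
Carrying full precision, 91.152 × 1.14 = 103.91328; keep min(3, 2) = 2 s.f.
Rounded to 2 significant figures: 1.0 × 10² mm².

1.0 × 10² mm²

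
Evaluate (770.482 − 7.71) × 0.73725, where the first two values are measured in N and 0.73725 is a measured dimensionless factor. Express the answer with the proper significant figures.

770.482 N − 7.71 N = 762.772 N; the difference is limited to 2 decimal places (5 s.f.).
Carrying full precision, 762.772 × 0.73725 = 562.353657 N; 0.73725 has 5 s.f., so the result keeps min(5, 5) = 5 s.f.
Rounded to 5 significant figures: 562.35 N.

562.35 N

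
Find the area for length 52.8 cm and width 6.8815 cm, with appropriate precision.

area = 52.8 cm × 6.8815 cm = 363.3432 cm².
52.8 has 3 significant figures; 6.8815 has 5.
Division/multiplication keeps the fewest: 3 significant figures.
Rounded: 363 cm².

363 cm²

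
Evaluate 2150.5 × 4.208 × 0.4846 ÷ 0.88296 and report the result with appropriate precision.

2150.5 × 4.208 × 0.4846 ÷ 0.88296 = 4966.58140618…
Multiplication/division keeps the fewest significant figures: 2150.5 → 5 s.f., 4.208 → 4 s.f., 0.4846 → 4 s.f., 0.88296 → 5 s.f.; limit is 4.
Rounded to 4 significant figures: 4967.

4967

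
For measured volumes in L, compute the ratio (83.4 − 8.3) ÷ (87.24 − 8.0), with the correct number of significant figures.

0.948

83.4 − 8.3 = 75.1, limited to 1 d.p. → 3 s.f.; 87.24 − 8.0 = 79.24, limited to 1 d.p. → 3 s.f.
Carrying full precision, 75.1 ÷ 79.24 = 0.947753659768…; keep min(3, 3) = 3 s.f.
Rounded to 3 significant figures: 0.948.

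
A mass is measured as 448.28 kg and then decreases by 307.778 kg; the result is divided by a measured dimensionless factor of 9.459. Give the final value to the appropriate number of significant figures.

14.85 kg

448.28 kg − 307.778 kg = 140.502 kg; the difference is limited to 2 decimal places (5 s.f.).
Carrying full precision, 140.502 ÷ 9.459 = 14.8537900412… kg; 9.459 has 4 s.f., so the result keeps min(5, 4) = 4 s.f.
Rounded to 4 significant figures: 14.85 kg.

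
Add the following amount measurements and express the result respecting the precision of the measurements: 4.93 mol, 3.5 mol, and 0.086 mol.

8.5 mol

4.93 mol + 3.5 mol + 0.086 mol = 8.516 mol.
Addition/subtraction keeps the fewest decimal places: 4.93 → 2 decimal places, 3.5 → 1 decimal place, 0.086 → 3 decimal places; limit is 1.
Rounded to 1 decimal place: 8.5 mol.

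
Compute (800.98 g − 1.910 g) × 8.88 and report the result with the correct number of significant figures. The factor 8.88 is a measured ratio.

7.10 × 10^3 g

800.98 g − 1.910 g = 799.070 g; the difference is limited to 2 decimal places (5 s.f.).
Carrying full precision, 799.070 × 8.88 = 7095.7416 g; 8.88 has 3 s.f., so the result keeps min(5, 3) = 3 s.f.
Rounded to 3 significant figures: 7.10 × 10^3 g.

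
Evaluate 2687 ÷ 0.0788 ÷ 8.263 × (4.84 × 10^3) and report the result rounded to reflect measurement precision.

2687 ÷ 0.0788 ÷ 8.263 × (4.84 × 10^3) = 19973264.7095…
Multiplication/division keeps the fewest significant figures: 2687 → 4 s.f., 0.0788 → 3 s.f., 8.263 → 4 s.f., 4.84 × 10^3 → 3 s.f.; limit is 3.
Rounded to 3 significant figures: 2.00 × 10^7.

2.00 × 10^7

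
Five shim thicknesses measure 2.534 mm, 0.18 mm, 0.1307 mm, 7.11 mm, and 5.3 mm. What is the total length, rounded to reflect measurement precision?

15.3 mm

2.534 mm + 0.18 mm + 0.1307 mm + 7.11 mm + 5.3 mm = 15.2547 mm.
Addition/subtraction keeps the fewest decimal places: 2.534 → 3 decimal places, 0.18 → 2 decimal places, 0.1307 → 4 decimal places, 7.11 → 2 decimal places, 5.3 → 1 decimal place; limit is 1.
Rounded to 1 decimal place: 15.3 mm.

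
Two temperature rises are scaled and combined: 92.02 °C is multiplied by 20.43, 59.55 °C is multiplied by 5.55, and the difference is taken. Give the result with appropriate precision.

92.02 × 20.43 = 1879.9686 → 1.880 × 10^3 °C (4 s.f., last digit at the 10^0 place).
59.55 × 5.55 = 330.5025 → 331 °C (3 s.f., last digit at the 10^0 place).
Difference: 1549.4661 °C; keep the coarser place, 10^0.
Result: 1549 °C.

1549 °C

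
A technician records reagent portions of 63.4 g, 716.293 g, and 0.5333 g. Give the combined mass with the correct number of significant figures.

63.4 g + 716.293 g + 0.5333 g = 780.2263 g.
Addition/subtraction keeps the fewest decimal places: 63.4 → 1 decimal place, 716.293 → 3 decimal places, 0.5333 → 4 decimal places; limit is 1.
Rounded to 1 decimal place: 780.2 g.

780.2 g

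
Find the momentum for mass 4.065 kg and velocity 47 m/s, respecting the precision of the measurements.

1.9 × 10² kg·m/s

momentum = 4.065 kg × 47 m/s = 191.055 kg·m/s.
4.065 has 4 significant figures; 47 has 2.
Division/multiplication keeps the fewest: 2 significant figures.
Rounded: 1.9 × 10² kg·m/s.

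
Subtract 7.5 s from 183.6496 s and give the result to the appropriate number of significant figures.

183.6496 s − 7.5 s = 176.1496 s.
Addition/subtraction keeps the fewest decimal places: 183.6496 → 4 decimal places, 7.5 → 1 decimal place; limit is 1.
Rounded to 1 decimal place: 176.1 s.

176.1 s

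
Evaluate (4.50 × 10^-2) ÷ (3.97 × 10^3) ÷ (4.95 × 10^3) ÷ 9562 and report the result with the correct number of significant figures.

2.39 × 10^-13

(4.50 × 10^-2) ÷ (3.97 × 10^3) ÷ (4.95 × 10^3) ÷ 9562 = 2.39479348905 × 10^-13…
Multiplication/division keeps the fewest significant figures: 4.50 × 10^-2 → 3 s.f., 3.97 × 10^3 → 3 s.f., 4.95 × 10^3 → 3 s.f., 9562 → 4 s.f.; limit is 3.
Rounded to 3 significant figures: 2.39 × 10^-13.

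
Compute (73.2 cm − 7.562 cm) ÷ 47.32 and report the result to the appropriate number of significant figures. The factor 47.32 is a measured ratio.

73.2 cm − 7.562 cm = 65.638 cm; the difference is limited to 1 decimal place (3 s.f.).
Carrying full precision, 65.638 ÷ 47.32 = 1.3871090448… cm; 47.32 has 4 s.f., so the result keeps min(3, 4) = 3 s.f.
Rounded to 3 significant figures: 1.39 cm.

1.39 cm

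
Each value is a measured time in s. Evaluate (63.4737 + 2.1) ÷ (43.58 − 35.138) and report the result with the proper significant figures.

63.4737 + 2.1 = 65.5737, limited to 1 d.p. → 3 s.f.; 43.58 − 35.138 = 8.442, limited to 2 d.p. → 3 s.f.
Carrying full precision, 65.5737 ÷ 8.442 = 7.76755508173…; keep min(3, 3) = 3 s.f.
Rounded to 3 significant figures: 7.77.

7.77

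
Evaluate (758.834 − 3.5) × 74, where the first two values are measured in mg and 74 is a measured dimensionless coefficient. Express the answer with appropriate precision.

758.834 mg − 3.5 mg = 755.334 mg; the difference is limited to 1 decimal place (4 s.f.).
Carrying full precision, 755.334 × 74 = 55894.716 mg; 74 has 2 s.f., so the result keeps min(4, 2) = 2 s.f.
Rounded to 2 significant figures: 5.6 × 10^4 mg.

5.6 × 10^4 mg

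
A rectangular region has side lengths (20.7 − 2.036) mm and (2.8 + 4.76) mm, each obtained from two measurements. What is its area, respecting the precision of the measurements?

1.4 × 10² mm²

20.7 − 2.036 = 18.664, limited to 1 d.p. → 3 s.f.; 2.8 + 4.76 = 7.56, limited to 1 d.p. → 2 s.f.
Carrying full precision, 18.664 × 7.56 = 141.09984; keep min(3, 2) = 2 s.f.
Rounded to 2 significant figures: 1.4 × 10² mm².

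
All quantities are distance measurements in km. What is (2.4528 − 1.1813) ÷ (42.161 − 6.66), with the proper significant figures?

2.4528 − 1.1813 = 1.2715, limited to 4 d.p. → 5 s.f.; 42.161 − 6.66 = 35.501, limited to 2 d.p. → 4 s.f.
Carrying full precision, 1.2715 ÷ 35.501 = 0.0358158925101…; keep min(5, 4) = 4 s.f.
Rounded to 4 significant figures: 0.03582.

0.03582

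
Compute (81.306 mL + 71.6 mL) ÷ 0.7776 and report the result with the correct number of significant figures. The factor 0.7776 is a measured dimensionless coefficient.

196.6 mL

81.306 mL + 71.6 mL = 152.906 mL; the sum is limited to 1 decimal place (4 s.f.).
Carrying full precision, 152.906 ÷ 0.7776 = 196.638374486… mL; 0.7776 has 4 s.f., so the result keeps min(4, 4) = 4 s.f.
Rounded to 4 significant figures: 196.6 mL.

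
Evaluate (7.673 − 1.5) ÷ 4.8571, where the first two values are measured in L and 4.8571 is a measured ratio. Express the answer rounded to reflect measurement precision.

1.3 L

7.673 L − 1.5 L = 6.173 L; the difference is limited to 1 decimal place (2 s.f.).
Carrying full precision, 6.173 ÷ 4.8571 = 1.27092297873… L; 4.8571 has 5 s.f., so the result keeps min(2, 5) = 2 s.f.
Rounded to 2 significant figures: 1.3 L.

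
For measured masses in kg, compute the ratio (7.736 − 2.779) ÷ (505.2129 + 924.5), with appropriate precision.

7.736 − 2.779 = 4.957, limited to 3 d.p. → 4 s.f.; 505.2129 + 924.5 = 1429.7129, limited to 1 d.p. → 5 s.f.
Carrying full precision, 4.957 ÷ 1429.7129 = 0.00346712965939…; keep min(4, 5) = 4 s.f.
Rounded to 4 significant figures: 0.003467.

0.003467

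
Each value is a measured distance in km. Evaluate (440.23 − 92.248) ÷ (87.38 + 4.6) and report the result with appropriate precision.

3.78

440.23 − 92.248 = 347.982, limited to 2 d.p. → 5 s.f.; 87.38 + 4.6 = 91.98, limited to 1 d.p. → 3 s.f.
Carrying full precision, 347.982 ÷ 91.98 = 3.78323548598…; keep min(5, 3) = 3 s.f.
Rounded to 3 significant figures: 3.78.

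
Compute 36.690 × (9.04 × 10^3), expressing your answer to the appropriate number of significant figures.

3.32 × 10^5

36.690 × (9.04 × 10^3) = 331677.6
Multiplication/division keeps the fewest significant figures: 36.690 → 5 s.f., 9.04 × 10^3 → 3 s.f.; limit is 3.
Rounded to 3 significant figures: 3.32 × 10^5.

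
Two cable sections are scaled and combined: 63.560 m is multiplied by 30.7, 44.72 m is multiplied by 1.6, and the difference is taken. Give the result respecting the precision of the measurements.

63.560 × 30.7 = 1951.292 → 1.95 × 10^3 m (3 s.f., last digit at the 10^1 place).
44.72 × 1.6 = 71.552 → 72 m (2 s.f., last digit at the 10^0 place).
Difference: 1879.74 m; keep the coarser place, 10^1.
Result: 1.88 × 10^3 m.

1.88 × 10^3 m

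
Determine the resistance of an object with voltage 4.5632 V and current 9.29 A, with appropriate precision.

0.491 Ω

resistance = 4.5632 V ÷ 9.29 A = 0.491194833154… Ω.
4.5632 has 5 significant figures; 9.29 has 3.
Division/multiplication keeps the fewest: 3 significant figures.
Rounded: 0.491 Ω.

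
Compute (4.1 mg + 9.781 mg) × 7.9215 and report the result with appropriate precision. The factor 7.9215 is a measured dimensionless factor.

1.10 × 10^2 mg

4.1 mg + 9.781 mg = 13.881 mg; the sum is limited to 1 decimal place (3 s.f.).
Carrying full precision, 13.881 × 7.9215 = 109.9583415 mg; 7.9215 has 5 s.f., so the result keeps min(3, 5) = 3 s.f.
Rounded to 3 significant figures: 1.10 × 10^2 mg.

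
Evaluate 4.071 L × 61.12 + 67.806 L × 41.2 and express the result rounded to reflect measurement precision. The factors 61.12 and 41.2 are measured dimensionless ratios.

4.071 × 61.12 = 248.81952 → 248.8 L (4 s.f., last digit at the 10^-1 place).
67.806 × 41.2 = 2793.6072 → 2.79 × 10³ L (3 s.f., last digit at the 10^1 place).
Sum: 3042.42672 L; keep the coarser place, 10^1.
Result: 3.04 × 10³ L.

3.04 × 10³ L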